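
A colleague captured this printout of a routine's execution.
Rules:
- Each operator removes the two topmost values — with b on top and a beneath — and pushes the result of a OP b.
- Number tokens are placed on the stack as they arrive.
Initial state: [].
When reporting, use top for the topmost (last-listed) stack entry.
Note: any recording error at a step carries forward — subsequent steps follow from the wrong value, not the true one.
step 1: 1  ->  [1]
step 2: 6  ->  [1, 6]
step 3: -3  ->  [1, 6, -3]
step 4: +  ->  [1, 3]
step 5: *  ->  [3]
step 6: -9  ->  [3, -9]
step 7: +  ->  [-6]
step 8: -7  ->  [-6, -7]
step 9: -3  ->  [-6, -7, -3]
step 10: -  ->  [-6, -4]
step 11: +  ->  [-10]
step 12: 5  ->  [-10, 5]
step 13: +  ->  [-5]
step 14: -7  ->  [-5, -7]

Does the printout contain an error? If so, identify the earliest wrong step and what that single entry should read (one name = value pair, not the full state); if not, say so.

Recomputing the run from the initial state:
step 1: [1]
step 2: [1, 6]
step 3: [1, 6, -3]
step 4: [1, 3]
step 5: [3]
step 6: [3, -9]
step 7: [-6]
step 8: [-6, -7]
step 9: [-6, -7, -3]
step 10: [-6, -4]
step 11: [-10]
step 12: [-10, 5]
step 13: [-5]
step 14: [-5, -7]
This matches the printout at every step.

no error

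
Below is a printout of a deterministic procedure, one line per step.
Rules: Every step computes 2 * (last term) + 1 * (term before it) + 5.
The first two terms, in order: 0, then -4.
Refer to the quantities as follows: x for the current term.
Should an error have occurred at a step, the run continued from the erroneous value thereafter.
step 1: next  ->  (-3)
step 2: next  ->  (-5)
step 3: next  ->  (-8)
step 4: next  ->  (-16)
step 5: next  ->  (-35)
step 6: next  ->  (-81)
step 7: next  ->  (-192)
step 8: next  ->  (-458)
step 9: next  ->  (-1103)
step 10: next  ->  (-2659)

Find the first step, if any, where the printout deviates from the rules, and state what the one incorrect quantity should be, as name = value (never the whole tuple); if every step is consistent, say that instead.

step 8, x = -460

Step 1: x = 2*(-4) + (1)*(0) + (5) = -3 — agrees with the printout.
Step 2: x = 2*(-3) + (1)*(-4) + (5) = -5 — confirmed correct.
Step 3: x = 2*(-5) + (1)*(-3) + (5) = -8 — in agreement.
Step 4: x = 2*(-8) + (1)*(-5) + (5) = -16 — in agreement.
Step 5: x = 2*(-16) + (1)*(-8) + (5) = -35 — agrees with the printout.
Step 6: x = 2*(-35) + (1)*(-16) + (5) = -81 — consistent with the printout.
Step 7: x = 2*(-81) + (1)*(-35) + (5) = -192 — exactly as logged.
Step 8: x = 2*(-192) + (1)*(-81) + (5) = -460 — this is not what the printout shows.
That makes step 8 the first incorrect line — x = -460 is what it should show.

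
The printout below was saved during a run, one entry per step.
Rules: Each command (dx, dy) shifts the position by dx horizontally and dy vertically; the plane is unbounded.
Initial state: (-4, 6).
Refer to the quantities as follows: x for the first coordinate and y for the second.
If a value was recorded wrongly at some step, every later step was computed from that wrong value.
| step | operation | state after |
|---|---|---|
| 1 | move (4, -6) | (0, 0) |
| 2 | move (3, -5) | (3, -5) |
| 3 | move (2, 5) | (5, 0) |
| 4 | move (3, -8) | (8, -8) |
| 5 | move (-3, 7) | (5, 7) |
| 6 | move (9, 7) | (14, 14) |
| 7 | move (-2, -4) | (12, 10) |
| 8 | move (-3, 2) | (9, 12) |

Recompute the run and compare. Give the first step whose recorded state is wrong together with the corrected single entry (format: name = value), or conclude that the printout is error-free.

step 5, y = -1

Recomputing the run from the initial state:
step 1: x = 0, y = 0
step 2: x = 3, y = -5
step 3: x = 5, y = 0
step 4: x = 8, y = -8
step 5: x = 5, y = -1
step 6: x = 14, y = 6
step 7: x = 12, y = 2
step 8: x = 9, y = 4
The first disagreement with the printout is at step 5, where the value should be y = -1.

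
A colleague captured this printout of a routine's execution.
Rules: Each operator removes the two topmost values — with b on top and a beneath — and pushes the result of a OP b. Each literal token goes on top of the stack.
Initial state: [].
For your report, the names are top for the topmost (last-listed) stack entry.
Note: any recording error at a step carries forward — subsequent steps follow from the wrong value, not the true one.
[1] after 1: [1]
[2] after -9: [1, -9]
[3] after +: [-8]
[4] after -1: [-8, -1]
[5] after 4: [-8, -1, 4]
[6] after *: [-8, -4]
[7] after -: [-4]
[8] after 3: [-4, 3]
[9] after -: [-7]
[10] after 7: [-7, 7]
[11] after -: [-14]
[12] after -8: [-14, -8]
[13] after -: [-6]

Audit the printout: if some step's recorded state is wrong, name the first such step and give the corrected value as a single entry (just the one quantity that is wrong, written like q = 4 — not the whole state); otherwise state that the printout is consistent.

Recomputing the run from the initial state:
step 1: [1]
step 2: [1, -9]
step 3: [-8]
step 4: [-8, -1]
step 5: [-8, -1, 4]
step 6: [-8, -4]
step 7: [-4]
step 8: [-4, 3]
step 9: [-7]
step 10: [-7, 7]
step 11: [-14]
step 12: [-14, -8]
step 13: [-6]
This matches the printout at every step.

no error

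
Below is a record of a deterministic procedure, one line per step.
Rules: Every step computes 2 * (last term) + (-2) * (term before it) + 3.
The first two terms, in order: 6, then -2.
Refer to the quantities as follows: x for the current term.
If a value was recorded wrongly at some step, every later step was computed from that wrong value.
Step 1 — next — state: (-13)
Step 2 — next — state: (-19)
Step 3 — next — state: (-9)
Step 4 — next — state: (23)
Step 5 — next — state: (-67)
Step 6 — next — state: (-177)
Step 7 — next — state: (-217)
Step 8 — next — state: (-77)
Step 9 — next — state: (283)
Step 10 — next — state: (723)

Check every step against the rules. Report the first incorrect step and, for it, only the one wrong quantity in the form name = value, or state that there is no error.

step 5, x = 67

1. x = 2*(-2) + (-2)*(6) + (3) = -13 (verified)
2. x = 2*(-13) + (-2)*(-2) + (3) = -19 (agrees with the record)
3. x = 2*(-19) + (-2)*(-13) + (3) = -9 (matches)
4. x = 2*(-9) + (-2)*(-19) + (3) = 23 (in agreement)
5. x = 2*(23) + (-2)*(-9) + (3) = 67 (the record has a different value)
Conclusion: step 5 carries the first error; the entry should be x = 67.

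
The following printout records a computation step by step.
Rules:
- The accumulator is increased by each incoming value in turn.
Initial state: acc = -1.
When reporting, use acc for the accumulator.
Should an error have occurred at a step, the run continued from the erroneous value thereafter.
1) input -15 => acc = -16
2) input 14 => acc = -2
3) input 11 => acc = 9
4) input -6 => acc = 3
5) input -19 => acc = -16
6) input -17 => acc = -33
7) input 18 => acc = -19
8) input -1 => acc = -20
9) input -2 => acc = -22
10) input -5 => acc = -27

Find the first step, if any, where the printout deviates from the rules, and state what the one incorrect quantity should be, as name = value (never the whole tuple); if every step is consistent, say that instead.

step 7, acc = -15

Recomputing the run from the initial state:
step 1: acc = -16
step 2: acc = -2
step 3: acc = 9
step 4: acc = 3
step 5: acc = -16
step 6: acc = -33
step 7: acc = -15
step 8: acc = -16
step 9: acc = -18
step 10: acc = -23
The first disagreement with the printout is at step 7, where the value should be acc = -15.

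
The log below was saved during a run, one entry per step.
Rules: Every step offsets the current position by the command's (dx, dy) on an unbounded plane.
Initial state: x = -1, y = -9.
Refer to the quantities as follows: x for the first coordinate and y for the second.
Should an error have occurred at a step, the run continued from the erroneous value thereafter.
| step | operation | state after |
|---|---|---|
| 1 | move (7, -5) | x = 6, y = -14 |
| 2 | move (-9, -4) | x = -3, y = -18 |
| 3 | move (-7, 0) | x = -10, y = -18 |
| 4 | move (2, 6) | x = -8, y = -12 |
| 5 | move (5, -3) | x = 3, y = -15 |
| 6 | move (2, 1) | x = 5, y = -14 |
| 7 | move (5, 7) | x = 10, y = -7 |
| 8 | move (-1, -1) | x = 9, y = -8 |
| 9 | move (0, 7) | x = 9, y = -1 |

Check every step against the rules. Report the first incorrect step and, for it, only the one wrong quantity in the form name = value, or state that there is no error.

1. x = -1 + (7) = 6, y = -9 + (-5) = -14 (same as recorded)
2. x = 6 + (-9) = -3, y = -14 + (-4) = -18 (exactly as logged)
3. x = -3 + (-7) = -10, y = -18 + (0) = -18 (in agreement)
4. x = -10 + (2) = -8, y = -18 + (6) = -12 (agrees with the log)
5. x = -8 + (5) = -3, y = -12 + (-3) = -15 (the log has a different value)
That makes step 5 the first incorrect line — x = -3 is what it should show.

step 5, x = -3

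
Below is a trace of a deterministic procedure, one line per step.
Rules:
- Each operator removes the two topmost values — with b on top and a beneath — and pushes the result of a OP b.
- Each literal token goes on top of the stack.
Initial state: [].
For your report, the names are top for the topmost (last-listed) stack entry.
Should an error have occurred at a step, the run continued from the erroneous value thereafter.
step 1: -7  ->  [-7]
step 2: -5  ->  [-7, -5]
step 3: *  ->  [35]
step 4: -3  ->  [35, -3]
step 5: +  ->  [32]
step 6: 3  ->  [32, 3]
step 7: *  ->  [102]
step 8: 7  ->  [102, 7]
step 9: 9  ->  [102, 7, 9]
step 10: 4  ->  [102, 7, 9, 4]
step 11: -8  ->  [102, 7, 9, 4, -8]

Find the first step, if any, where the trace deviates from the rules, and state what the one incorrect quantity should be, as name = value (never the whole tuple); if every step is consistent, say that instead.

step 7, top = 96

step 1: push -7: top = -7 -> in agreement
step 2: push -5: top = -5 -> confirmed correct
step 3: -7 * -5 = 35 -> same as recorded
step 4: push -3: top = -3 -> same as recorded
step 5: 35 + -3 = 32 -> agrees with the trace
step 6: push 3: top = 3 -> same as recorded
step 7: 32 * 3 = 96 -> first mismatch against the trace
Conclusion: step 7 carries the first error; the entry should be top = 96.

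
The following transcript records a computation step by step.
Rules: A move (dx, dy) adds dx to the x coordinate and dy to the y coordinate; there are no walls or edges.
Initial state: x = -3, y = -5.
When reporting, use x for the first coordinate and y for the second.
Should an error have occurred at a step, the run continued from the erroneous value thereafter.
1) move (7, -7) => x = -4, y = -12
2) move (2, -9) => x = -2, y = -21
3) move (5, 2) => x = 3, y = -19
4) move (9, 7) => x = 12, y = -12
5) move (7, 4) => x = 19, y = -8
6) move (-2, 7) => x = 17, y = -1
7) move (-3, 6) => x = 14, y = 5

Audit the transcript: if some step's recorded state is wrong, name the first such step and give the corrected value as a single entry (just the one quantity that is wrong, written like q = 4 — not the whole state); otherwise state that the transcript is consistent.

Recomputing the run from the initial state:
step 1: x = 4, y = -12
step 2: x = 6, y = -21
step 3: x = 11, y = -19
step 4: x = 20, y = -12
step 5: x = 27, y = -8
step 6: x = 25, y = -1
step 7: x = 22, y = 5
The first disagreement with the transcript is at step 1, where the value should be x = 4.

step 1, x = 4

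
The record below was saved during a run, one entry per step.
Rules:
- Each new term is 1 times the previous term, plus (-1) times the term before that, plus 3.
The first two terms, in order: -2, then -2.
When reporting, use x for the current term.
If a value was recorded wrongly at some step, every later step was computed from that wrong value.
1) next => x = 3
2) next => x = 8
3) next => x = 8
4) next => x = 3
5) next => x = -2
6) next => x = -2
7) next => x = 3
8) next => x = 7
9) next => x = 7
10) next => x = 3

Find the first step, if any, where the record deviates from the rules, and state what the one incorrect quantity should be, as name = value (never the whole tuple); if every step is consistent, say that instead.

step 8, x = 8

1. x = 1*(-2) + (-1)*(-2) + (3) = 3 (verified)
2. x = 1*(3) + (-1)*(-2) + (3) = 8 (same as recorded)
3. x = 1*(8) + (-1)*(3) + (3) = 8 (confirmed correct)
4. x = 1*(8) + (-1)*(8) + (3) = 3 (verified)
5. x = 1*(3) + (-1)*(8) + (3) = -2 (agrees with the record)
6. x = 1*(-2) + (-1)*(3) + (3) = -2 (agrees with the record)
7. x = 1*(-2) + (-1)*(-2) + (3) = 3 (no discrepancy)
8. x = 1*(3) + (-1)*(-2) + (3) = 8 (not what was recorded)
Conclusion: step 8 carries the first error; the entry should be x = 8.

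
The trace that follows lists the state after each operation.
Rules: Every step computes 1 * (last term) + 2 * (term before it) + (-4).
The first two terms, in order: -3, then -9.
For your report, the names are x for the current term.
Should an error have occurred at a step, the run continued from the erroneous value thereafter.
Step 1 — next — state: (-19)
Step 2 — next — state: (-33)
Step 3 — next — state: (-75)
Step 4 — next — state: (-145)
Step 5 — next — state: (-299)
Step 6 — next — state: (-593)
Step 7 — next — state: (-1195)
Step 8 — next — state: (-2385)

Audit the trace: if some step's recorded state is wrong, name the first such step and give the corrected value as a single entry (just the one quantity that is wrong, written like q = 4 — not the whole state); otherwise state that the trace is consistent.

step 2, x = -41

1. x = 1*(-9) + (2)*(-3) + (-4) = -19 (agrees with the trace)
2. x = 1*(-19) + (2)*(-9) + (-4) = -41 (a discrepancy with the trace)
Step 2 is the first one off; corrected, x = -41.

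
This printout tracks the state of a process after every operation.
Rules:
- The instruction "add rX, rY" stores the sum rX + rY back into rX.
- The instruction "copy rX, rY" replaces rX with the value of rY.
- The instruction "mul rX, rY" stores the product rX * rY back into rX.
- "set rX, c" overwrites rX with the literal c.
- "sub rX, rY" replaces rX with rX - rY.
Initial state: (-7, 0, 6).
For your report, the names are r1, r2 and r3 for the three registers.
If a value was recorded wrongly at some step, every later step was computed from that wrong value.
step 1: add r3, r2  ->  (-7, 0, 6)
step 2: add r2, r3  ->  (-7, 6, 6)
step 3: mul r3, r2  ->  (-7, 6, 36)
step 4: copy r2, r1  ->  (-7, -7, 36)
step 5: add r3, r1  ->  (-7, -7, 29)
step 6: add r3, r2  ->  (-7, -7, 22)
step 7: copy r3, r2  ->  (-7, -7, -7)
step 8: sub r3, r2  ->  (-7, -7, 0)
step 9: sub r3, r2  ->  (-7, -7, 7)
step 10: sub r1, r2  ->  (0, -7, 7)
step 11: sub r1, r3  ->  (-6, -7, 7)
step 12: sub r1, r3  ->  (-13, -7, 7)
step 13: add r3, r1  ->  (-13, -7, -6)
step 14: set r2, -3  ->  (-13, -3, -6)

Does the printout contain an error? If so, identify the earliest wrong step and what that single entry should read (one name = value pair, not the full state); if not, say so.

step 11, r1 = -7

Recomputing the run from the initial state:
step 1: r1 = -7, r2 = 0, r3 = 6
step 2: r1 = -7, r2 = 6, r3 = 6
step 3: r1 = -7, r2 = 6, r3 = 36
step 4: r1 = -7, r2 = -7, r3 = 36
step 5: r1 = -7, r2 = -7, r3 = 29
step 6: r1 = -7, r2 = -7, r3 = 22
step 7: r1 = -7, r2 = -7, r3 = -7
step 8: r1 = -7, r2 = -7, r3 = 0
step 9: r1 = -7, r2 = -7, r3 = 7
step 10: r1 = 0, r2 = -7, r3 = 7
step 11: r1 = -7, r2 = -7, r3 = 7
step 12: r1 = -14, r2 = -7, r3 = 7
step 13: r1 = -14, r2 = -7, r3 = -7
step 14: r1 = -14, r2 = -3, r3 = -7
The first disagreement with the printout is at step 11, where the value should be r1 = -7.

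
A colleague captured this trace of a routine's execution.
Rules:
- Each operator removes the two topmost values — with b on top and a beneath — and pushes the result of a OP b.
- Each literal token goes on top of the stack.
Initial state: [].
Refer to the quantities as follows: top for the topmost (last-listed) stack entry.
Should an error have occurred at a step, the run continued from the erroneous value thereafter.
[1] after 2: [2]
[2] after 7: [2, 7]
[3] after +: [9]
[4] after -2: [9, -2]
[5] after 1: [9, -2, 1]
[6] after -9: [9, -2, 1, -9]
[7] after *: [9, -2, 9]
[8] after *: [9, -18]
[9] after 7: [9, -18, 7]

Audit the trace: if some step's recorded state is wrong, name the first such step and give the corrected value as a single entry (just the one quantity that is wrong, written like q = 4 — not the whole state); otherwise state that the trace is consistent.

step 7, top = -9

Step 1: push 2: top = 2 — verified.
Step 2: push 7: top = 7 — matches.
Step 3: 2 + 7 = 9 — exactly as logged.
Step 4: push -2: top = -2 — verified.
Step 5: push 1: top = 1 — no discrepancy.
Step 6: push -9: top = -9 — checks out.
Step 7: 1 * -9 = -9 — a discrepancy with the trace.
So the first discrepancy is step 7, where the right value is top = -9.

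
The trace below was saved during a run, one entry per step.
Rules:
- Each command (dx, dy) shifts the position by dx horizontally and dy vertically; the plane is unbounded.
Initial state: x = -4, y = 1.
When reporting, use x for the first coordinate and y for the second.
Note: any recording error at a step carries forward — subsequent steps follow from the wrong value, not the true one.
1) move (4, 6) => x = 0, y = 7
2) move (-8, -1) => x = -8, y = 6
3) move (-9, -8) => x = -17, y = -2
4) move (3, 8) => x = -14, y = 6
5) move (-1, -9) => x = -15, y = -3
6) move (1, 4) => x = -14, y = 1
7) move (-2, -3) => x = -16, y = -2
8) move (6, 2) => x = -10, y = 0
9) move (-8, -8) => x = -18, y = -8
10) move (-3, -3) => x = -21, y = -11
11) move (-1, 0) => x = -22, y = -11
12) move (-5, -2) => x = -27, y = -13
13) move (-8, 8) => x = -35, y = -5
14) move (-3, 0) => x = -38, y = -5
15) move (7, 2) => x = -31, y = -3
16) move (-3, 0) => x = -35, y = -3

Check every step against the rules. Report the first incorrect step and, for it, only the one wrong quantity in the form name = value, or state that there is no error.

step 16, x = -34

1. x = -4 + (4) = 0, y = 1 + (6) = 7 (confirmed correct)
2. x = 0 + (-8) = -8, y = 7 + (-1) = 6 (confirmed correct)
3. x = -8 + (-9) = -17, y = 6 + (-8) = -2 (same as recorded)
4. x = -17 + (3) = -14, y = -2 + (8) = 6 (in agreement)
5. x = -14 + (-1) = -15, y = 6 + (-9) = -3 (no discrepancy)
6. x = -15 + (1) = -14, y = -3 + (4) = 1 (in agreement)
7. x = -14 + (-2) = -16, y = 1 + (-3) = -2 (same as recorded)
8. x = -16 + (6) = -10, y = -2 + (2) = 0 (same as recorded)
9. x = -10 + (-8) = -18, y = 0 + (-8) = -8 (same as recorded)
10. x = -18 + (-3) = -21, y = -8 + (-3) = -11 (same as recorded)
11. x = -21 + (-1) = -22, y = -11 + (0) = -11 (no discrepancy)
12. x = -22 + (-5) = -27, y = -11 + (-2) = -13 (in agreement)
13. x = -27 + (-8) = -35, y = -13 + (8) = -5 (exactly as logged)
14. x = -35 + (-3) = -38, y = -5 + (0) = -5 (same as recorded)
15. x = -38 + (7) = -31, y = -5 + (2) = -3 (verified)
16. x = -31 + (-3) = -34, y = -3 + (0) = -3 (this is not what the trace shows)
That makes step 16 the first incorrect line — x = -34 is what it should show.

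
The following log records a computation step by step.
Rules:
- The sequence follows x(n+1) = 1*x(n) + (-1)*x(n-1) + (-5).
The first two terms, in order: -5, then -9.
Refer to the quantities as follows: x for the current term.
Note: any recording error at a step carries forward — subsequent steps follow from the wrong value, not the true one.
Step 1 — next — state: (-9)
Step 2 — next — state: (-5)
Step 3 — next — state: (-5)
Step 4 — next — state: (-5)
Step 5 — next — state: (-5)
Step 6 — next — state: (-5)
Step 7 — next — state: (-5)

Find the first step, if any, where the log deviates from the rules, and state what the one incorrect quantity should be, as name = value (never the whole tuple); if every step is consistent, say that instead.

step 3, x = -1

Recomputing the run from the initial state:
step 1: x = -9
step 2: x = -5
step 3: x = -1
step 4: x = -1
step 5: x = -5
step 6: x = -9
step 7: x = -9
The first disagreement with the log is at step 3, where the value should be x = -1.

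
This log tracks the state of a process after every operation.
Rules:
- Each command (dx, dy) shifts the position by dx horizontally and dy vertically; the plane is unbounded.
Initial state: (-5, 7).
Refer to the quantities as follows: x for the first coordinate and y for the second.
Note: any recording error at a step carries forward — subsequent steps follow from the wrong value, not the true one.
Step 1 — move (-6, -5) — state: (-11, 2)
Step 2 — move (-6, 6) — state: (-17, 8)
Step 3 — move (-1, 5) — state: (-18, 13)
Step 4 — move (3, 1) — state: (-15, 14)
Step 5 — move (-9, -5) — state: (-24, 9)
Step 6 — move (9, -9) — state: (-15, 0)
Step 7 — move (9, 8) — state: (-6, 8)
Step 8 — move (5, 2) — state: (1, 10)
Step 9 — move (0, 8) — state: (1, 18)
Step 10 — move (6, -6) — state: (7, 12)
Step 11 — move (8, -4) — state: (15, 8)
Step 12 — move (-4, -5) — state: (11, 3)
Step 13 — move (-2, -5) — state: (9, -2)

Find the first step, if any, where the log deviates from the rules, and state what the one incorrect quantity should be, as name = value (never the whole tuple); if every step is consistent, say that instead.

step 8, x = -1

step 1: x = -5 + (-6) = -11, y = 7 + (-5) = 2 -> agrees with the log
step 2: x = -11 + (-6) = -17, y = 2 + (6) = 8 -> verified
step 3: x = -17 + (-1) = -18, y = 8 + (5) = 13 -> checks out
step 4: x = -18 + (3) = -15, y = 13 + (1) = 14 -> in agreement
step 5: x = -15 + (-9) = -24, y = 14 + (-5) = 9 -> verified
step 6: x = -24 + (9) = -15, y = 9 + (-9) = 0 -> exactly as logged
step 7: x = -15 + (9) = -6, y = 0 + (8) = 8 -> confirmed correct
step 8: x = -6 + (5) = -1, y = 8 + (2) = 10 -> the log disagrees here
That makes step 8 the first incorrect line — x = -1 is what it should show.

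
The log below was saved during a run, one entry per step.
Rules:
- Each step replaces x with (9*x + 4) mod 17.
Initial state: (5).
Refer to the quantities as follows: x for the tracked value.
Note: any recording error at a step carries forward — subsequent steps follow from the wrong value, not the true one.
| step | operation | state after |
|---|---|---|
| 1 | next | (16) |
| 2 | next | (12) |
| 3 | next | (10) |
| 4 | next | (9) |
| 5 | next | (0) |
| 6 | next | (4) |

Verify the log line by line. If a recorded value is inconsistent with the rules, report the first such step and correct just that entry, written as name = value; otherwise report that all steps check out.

step 1, x = 15

Step 1: x = (9*5 + 4) mod 17 = 15 — the recorded entry deviates here.
So the first discrepancy is step 1, where the right value is x = 15.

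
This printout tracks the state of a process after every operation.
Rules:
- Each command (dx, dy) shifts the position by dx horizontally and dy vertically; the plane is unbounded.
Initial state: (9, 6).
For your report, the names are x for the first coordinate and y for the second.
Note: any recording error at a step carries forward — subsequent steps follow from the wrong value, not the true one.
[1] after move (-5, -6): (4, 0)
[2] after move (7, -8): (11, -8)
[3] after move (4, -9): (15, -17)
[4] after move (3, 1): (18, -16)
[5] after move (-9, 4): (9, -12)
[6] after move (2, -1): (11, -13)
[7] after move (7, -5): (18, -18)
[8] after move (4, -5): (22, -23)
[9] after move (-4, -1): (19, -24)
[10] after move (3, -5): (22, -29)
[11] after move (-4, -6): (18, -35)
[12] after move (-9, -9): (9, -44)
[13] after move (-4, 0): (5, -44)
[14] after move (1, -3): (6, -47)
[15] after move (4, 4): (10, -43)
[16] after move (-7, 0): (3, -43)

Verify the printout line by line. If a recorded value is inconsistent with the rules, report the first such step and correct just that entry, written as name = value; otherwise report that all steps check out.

Step 1: x = 9 + (-5) = 4, y = 6 + (-6) = 0 — consistent with the printout.
Step 2: x = 4 + (7) = 11, y = 0 + (-8) = -8 — confirmed correct.
Step 3: x = 11 + (4) = 15, y = -8 + (-9) = -17 — verified.
Step 4: x = 15 + (3) = 18, y = -17 + (1) = -16 — checks out.
Step 5: x = 18 + (-9) = 9, y = -16 + (4) = -12 — checks out.
Step 6: x = 9 + (2) = 11, y = -12 + (-1) = -13 — consistent with the printout.
Step 7: x = 11 + (7) = 18, y = -13 + (-5) = -18 — in agreement.
Step 8: x = 18 + (4) = 22, y = -18 + (-5) = -23 — consistent with the printout.
Step 9: x = 22 + (-4) = 18, y = -23 + (-1) = -24 — the printout disagrees here.
Step 9 is the first one off; corrected, x = 18.

step 9, x = 18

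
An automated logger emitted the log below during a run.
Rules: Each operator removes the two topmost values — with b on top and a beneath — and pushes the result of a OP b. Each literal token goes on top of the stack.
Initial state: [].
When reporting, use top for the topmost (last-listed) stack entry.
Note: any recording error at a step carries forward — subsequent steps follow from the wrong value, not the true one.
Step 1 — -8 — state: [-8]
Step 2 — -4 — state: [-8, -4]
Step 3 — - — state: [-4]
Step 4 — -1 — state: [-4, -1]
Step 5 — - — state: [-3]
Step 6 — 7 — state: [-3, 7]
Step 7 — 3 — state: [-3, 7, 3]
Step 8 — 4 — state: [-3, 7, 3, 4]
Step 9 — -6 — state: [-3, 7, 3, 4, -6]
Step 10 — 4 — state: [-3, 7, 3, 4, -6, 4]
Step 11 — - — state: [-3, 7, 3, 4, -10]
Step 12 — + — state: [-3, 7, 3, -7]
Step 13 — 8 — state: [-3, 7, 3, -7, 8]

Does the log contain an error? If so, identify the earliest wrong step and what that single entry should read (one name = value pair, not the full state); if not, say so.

Recomputing the run from the initial state:
step 1: [-8]
step 2: [-8, -4]
step 3: [-4]
step 4: [-4, -1]
step 5: [-3]
step 6: [-3, 7]
step 7: [-3, 7, 3]
step 8: [-3, 7, 3, 4]
step 9: [-3, 7, 3, 4, -6]
step 10: [-3, 7, 3, 4, -6, 4]
step 11: [-3, 7, 3, 4, -10]
step 12: [-3, 7, 3, -6]
step 13: [-3, 7, 3, -6, 8]
The first disagreement with the log is at step 12, where the value should be top = -6.

step 12, top = -6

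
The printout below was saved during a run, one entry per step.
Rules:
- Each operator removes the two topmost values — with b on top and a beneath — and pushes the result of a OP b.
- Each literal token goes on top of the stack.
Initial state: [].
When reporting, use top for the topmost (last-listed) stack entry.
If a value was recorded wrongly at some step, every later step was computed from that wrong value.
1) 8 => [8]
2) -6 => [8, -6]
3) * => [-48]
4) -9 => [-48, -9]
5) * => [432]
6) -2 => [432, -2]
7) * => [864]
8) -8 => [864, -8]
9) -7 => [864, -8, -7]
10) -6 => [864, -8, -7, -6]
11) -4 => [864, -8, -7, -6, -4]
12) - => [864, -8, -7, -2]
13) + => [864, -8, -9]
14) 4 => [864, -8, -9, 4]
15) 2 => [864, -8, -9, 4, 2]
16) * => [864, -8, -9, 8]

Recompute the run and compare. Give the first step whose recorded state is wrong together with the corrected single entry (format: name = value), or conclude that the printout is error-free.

step 7, top = -864

Step 1: push 8: top = 8 — consistent with the printout.
Step 2: push -6: top = -6 — same as recorded.
Step 3: 8 * -6 = -48 — confirmed correct.
Step 4: push -9: top = -9 — in agreement.
Step 5: -48 * -9 = 432 — agrees with the printout.
Step 6: push -2: top = -2 — in agreement.
Step 7: 432 * -2 = -864 — the printout has a different value.
Conclusion: step 7 carries the first error; the entry should be top = -864.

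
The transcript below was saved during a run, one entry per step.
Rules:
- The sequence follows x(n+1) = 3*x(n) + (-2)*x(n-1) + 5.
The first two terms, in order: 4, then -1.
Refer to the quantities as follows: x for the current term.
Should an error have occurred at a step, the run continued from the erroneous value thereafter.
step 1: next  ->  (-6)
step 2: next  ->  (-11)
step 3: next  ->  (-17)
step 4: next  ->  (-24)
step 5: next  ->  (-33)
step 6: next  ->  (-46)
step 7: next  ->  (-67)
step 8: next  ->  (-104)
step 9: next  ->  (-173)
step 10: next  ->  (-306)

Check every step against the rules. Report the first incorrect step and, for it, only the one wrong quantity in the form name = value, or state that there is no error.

step 3, x = -16

step 1: x = 3*(-1) + (-2)*(4) + (5) = -6 -> checks out
step 2: x = 3*(-6) + (-2)*(-1) + (5) = -11 -> matches
step 3: x = 3*(-11) + (-2)*(-6) + (5) = -16 -> this is not what the transcript shows
Conclusion: step 3 carries the first error; the entry should be x = -16.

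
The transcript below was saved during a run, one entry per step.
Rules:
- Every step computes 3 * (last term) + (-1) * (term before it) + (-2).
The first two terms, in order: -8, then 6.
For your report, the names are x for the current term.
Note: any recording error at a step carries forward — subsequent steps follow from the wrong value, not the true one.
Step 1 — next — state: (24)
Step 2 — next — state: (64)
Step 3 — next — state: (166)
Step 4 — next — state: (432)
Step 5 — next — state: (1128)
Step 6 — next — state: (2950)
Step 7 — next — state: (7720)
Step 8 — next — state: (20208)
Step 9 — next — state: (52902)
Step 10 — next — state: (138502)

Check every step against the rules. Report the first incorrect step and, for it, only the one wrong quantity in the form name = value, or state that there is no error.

1. x = 3*(6) + (-1)*(-8) + (-2) = 24 (verified)
2. x = 3*(24) + (-1)*(6) + (-2) = 64 (same as recorded)
3. x = 3*(64) + (-1)*(24) + (-2) = 166 (confirmed correct)
4. x = 3*(166) + (-1)*(64) + (-2) = 432 (no discrepancy)
5. x = 3*(432) + (-1)*(166) + (-2) = 1128 (no discrepancy)
6. x = 3*(1128) + (-1)*(432) + (-2) = 2950 (verified)
7. x = 3*(2950) + (-1)*(1128) + (-2) = 7720 (exactly as logged)
8. x = 3*(7720) + (-1)*(2950) + (-2) = 20208 (same as recorded)
9. x = 3*(20208) + (-1)*(7720) + (-2) = 52902 (same as recorded)
10. x = 3*(52902) + (-1)*(20208) + (-2) = 138496 (first mismatch against the transcript)
Step 10 is the first one off; corrected, x = 138496.

step 10, x = 138496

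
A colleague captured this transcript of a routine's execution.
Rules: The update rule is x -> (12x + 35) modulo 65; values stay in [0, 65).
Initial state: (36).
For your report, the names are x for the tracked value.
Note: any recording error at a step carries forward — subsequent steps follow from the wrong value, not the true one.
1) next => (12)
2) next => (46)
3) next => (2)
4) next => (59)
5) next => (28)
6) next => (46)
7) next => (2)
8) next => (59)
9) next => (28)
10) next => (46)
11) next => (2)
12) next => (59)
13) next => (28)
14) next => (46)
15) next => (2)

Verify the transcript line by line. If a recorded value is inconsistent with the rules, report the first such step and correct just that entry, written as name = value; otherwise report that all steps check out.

Recomputing the run from the initial state:
step 1: x = 12
step 2: x = 49
step 3: x = 38
step 4: x = 36
step 5: x = 12
step 6: x = 49
step 7: x = 38
step 8: x = 36
step 9: x = 12
step 10: x = 49
step 11: x = 38
step 12: x = 36
step 13: x = 12
step 14: x = 49
step 15: x = 38
The first disagreement with the transcript is at step 2, where the value should be x = 49.

step 2, x = 49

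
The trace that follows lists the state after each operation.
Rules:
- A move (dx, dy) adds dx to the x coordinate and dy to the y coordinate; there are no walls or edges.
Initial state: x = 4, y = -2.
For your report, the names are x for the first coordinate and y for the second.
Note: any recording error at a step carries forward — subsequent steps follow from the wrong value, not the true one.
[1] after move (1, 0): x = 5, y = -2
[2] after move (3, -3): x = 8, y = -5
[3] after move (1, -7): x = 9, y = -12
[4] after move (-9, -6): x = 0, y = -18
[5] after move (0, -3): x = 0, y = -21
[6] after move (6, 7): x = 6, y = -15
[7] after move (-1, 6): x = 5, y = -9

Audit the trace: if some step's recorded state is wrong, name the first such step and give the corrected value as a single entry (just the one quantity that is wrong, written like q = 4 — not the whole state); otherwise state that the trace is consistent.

step 6, y = -14

step 1: x = 4 + (1) = 5, y = -2 + (0) = -2 -> in agreement
step 2: x = 5 + (3) = 8, y = -2 + (-3) = -5 -> matches
step 3: x = 8 + (1) = 9, y = -5 + (-7) = -12 -> in agreement
step 4: x = 9 + (-9) = 0, y = -12 + (-6) = -18 -> verified
step 5: x = 0 + (0) = 0, y = -18 + (-3) = -21 -> confirmed correct
step 6: x = 0 + (6) = 6, y = -21 + (7) = -14 -> the recorded entry deviates here
That makes step 6 the first incorrect line — y = -14 is what it should show.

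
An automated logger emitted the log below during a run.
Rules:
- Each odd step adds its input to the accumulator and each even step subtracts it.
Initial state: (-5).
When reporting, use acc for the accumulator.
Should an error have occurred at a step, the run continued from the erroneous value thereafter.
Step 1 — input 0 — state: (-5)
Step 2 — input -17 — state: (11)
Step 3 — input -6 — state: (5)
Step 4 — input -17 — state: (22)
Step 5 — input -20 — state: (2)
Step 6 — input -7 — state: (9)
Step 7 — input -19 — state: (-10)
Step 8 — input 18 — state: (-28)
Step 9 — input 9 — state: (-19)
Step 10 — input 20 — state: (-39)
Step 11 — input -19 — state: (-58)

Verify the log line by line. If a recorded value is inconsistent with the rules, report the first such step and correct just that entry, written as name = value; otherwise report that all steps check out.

Recomputing the run from the initial state:
step 1: acc = -5
step 2: acc = 12
step 3: acc = 6
step 4: acc = 23
step 5: acc = 3
step 6: acc = 10
step 7: acc = -9
step 8: acc = -27
step 9: acc = -18
step 10: acc = -38
step 11: acc = -57
The first disagreement with the log is at step 2, where the value should be acc = 12.

step 2, acc = 12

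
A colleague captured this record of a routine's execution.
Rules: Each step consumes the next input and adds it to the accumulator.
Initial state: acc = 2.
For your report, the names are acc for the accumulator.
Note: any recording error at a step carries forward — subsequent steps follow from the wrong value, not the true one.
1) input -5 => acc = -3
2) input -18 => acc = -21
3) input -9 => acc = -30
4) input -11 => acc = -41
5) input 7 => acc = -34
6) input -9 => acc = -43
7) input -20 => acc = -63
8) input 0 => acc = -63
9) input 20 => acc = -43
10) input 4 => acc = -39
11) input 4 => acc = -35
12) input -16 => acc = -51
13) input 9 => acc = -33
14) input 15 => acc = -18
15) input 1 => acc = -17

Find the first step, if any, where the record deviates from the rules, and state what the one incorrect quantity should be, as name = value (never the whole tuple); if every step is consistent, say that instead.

step 13, acc = -42

step 1: acc = 2 + -5 = -3 -> consistent with the record
step 2: acc = -3 + -18 = -21 -> consistent with the record
step 3: acc = -21 + -9 = -30 -> verified
step 4: acc = -30 + -11 = -41 -> same as recorded
step 5: acc = -41 + 7 = -34 -> confirmed correct
step 6: acc = -34 + -9 = -43 -> no discrepancy
step 7: acc = -43 + -20 = -63 -> verified
step 8: acc = -63 + 0 = -63 -> matches
step 9: acc = -63 + 20 = -43 -> exactly as logged
step 10: acc = -43 + 4 = -39 -> agrees with the record
step 11: acc = -39 + 4 = -35 -> checks out
step 12: acc = -35 + -16 = -51 -> no discrepancy
step 13: acc = -51 + 9 = -42 -> this is not what the record shows
So the first discrepancy is step 13, where the right value is acc = -42.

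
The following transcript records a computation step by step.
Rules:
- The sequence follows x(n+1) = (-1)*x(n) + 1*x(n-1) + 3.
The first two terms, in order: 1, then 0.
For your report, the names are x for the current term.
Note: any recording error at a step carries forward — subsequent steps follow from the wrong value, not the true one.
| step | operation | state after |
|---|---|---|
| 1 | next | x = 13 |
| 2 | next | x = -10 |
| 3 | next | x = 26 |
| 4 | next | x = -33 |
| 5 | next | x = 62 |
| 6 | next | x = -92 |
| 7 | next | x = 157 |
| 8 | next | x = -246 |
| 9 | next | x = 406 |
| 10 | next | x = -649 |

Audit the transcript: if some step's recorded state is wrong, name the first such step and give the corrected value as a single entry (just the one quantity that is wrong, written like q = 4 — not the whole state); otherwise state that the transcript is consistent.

step 1, x = 4

1. x = -1*(0) + (1)*(1) + (3) = 4 (the transcript disagrees here)
The earliest wrong entry is at step 1: it should read x = 4.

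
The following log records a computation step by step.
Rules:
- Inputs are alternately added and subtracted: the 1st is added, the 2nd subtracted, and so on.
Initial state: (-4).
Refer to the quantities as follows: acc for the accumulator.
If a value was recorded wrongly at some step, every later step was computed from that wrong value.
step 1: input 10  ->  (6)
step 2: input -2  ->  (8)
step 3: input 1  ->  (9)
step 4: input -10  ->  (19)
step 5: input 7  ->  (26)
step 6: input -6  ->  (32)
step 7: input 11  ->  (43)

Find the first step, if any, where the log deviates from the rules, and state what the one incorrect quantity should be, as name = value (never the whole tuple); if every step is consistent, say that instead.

1. acc = -4 + 10 = 6 (consistent with the log)
2. acc = 6 - -2 = 8 (agrees with the log)
3. acc = 8 + 1 = 9 (checks out)
4. acc = 9 - -10 = 19 (checks out)
5. acc = 19 + 7 = 26 (in agreement)
6. acc = 26 - -6 = 32 (matches)
7. acc = 32 + 11 = 43 (no discrepancy)
The recomputation confirms every line.

no error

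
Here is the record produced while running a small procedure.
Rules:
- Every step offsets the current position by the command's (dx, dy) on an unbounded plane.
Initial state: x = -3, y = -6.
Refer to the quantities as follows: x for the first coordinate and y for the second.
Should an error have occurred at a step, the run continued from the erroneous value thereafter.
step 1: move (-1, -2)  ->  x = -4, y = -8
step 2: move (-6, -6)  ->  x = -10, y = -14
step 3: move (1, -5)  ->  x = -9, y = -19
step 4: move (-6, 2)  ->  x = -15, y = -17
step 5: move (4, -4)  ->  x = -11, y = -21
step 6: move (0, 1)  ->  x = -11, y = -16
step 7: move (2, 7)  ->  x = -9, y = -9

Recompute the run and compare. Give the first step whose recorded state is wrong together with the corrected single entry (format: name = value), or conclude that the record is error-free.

step 6, y = -20

Recomputing the run from the initial state:
step 1: x = -4, y = -8
step 2: x = -10, y = -14
step 3: x = -9, y = -19
step 4: x = -15, y = -17
step 5: x = -11, y = -21
step 6: x = -11, y = -20
step 7: x = -9, y = -13
The first disagreement with the record is at step 6, where the value should be y = -20.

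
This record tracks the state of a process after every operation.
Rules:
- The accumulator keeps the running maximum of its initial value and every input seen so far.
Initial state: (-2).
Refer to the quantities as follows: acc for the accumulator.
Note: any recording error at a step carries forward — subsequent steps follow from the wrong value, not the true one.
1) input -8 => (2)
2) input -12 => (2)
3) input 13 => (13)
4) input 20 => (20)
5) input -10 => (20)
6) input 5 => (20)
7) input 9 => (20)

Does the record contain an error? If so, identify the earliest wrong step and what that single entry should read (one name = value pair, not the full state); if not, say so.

Step 1: acc = max(-2, -8) = -2 — the recorded entry deviates here.
First incorrect step: 1; the correct value is acc = -2.

step 1, acc = -2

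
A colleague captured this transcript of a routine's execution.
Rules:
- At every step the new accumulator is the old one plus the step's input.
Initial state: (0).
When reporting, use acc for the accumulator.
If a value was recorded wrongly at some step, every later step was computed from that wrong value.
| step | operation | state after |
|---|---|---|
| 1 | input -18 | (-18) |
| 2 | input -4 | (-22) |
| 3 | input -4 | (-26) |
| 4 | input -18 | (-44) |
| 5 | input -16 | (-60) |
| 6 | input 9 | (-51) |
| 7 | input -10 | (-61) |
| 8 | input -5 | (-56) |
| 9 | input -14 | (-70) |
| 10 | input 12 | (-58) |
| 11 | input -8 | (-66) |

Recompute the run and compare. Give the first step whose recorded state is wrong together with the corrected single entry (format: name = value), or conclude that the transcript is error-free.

Recomputing the run from the initial state:
step 1: acc = -18
step 2: acc = -22
step 3: acc = -26
step 4: acc = -44
step 5: acc = -60
step 6: acc = -51
step 7: acc = -61
step 8: acc = -66
step 9: acc = -80
step 10: acc = -68
step 11: acc = -76
The first disagreement with the transcript is at step 8, where the value should be acc = -66.

step 8, acc = -66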